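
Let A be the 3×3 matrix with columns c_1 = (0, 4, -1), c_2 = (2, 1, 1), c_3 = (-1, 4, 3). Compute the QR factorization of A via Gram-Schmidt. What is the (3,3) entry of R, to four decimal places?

r_{33} = 3.8367

c_1 = (0, 4, -1); ‖c_1‖ = 4.1231, so e_1 = (0.0000, 0.9701, -0.2425).
e_1·c_2 = 0.0000·2 + 0.9701·1 + (-0.2425)·1 = 0.7276.
u_2 = c_2 − 0.7276·e_1 = (2.0000, 0.2941, 1.1765).
‖u_2‖ = 2.3389, so e_2 = (0.8551, 0.1257, 0.5030).
e_1·c_3 = 0.0000·(-1) + 0.9701·4 + (-0.2425)·3 = 3.1530; e_2·c_3 = 0.8551·(-1) + 0.1257·4 + 0.5030·3 = 1.1569.
u_3 = c_3 − 3.1530·e_1 − 1.1569·e_2 = (-1.9892, 0.7957, 3.1828).
r_{33} = ‖u_3‖ = 3.8367.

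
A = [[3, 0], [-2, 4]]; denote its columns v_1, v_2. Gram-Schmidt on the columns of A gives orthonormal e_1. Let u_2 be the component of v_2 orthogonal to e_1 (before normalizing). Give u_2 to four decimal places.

u_2 = (1.8462, 2.7692)

v_1 = (3, -2); ‖v_1‖ = 3.6056, so e_1 = (0.8321, -0.5547).
e_1·v_2 = 0.8321·0 + (-0.5547)·4 = -2.2188.
u_2 = v_2 + 2.2188·e_1 = (1.8462, 2.7692).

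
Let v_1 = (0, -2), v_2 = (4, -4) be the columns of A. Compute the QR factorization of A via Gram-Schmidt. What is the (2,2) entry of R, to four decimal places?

v_1 = (0, -2); ‖v_1‖ = 2.0000, so q_1 = (0.0000, -1.0000).
q_1·v_2 = 0.0000·4 + (-1.0000)·(-4) = 4.0000.
u_2 = v_2 − 4.0000·q_1 = (4.0000, 0.0000).
r_{22} = ‖u_2‖ = 4.0000.

r_{22} = 4.0000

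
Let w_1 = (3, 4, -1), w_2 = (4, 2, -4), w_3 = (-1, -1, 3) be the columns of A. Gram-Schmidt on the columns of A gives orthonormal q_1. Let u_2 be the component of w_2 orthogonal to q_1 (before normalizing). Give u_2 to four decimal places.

u_2 = (1.2308, -1.6923, -3.0769)

w_1 = (3, 4, -1); ‖w_1‖ = 5.0990, so q_1 = (0.5883, 0.7845, -0.1961).
q_1·w_2 = 0.5883·4 + 0.7845·2 + (-0.1961)·(-4) = 4.7068.
u_2 = w_2 − 4.7068·q_1 = (1.2308, -1.6923, -3.0769).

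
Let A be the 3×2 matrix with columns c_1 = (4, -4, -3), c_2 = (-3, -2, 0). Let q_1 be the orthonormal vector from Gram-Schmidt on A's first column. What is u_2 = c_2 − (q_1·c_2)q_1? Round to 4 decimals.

u_2 = (-2.6098, -2.3902, -0.2927)

q_1 = c_1/‖c_1‖ = (4, -4, -3)/6.4031 = (0.6247, -0.6247, -0.4685).
r_{12} = q_1·c_2 = -0.6247.
u_2 = c_2 + 0.6247·q_1 = (-2.6098, -2.3902, -0.2927).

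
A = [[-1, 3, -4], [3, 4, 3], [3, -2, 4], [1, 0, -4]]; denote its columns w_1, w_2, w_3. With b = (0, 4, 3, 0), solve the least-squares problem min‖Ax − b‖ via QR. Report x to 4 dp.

x = (0.8464, 0.2990, 0.1512)

w_1 = (-1, 3, 3, 1); ‖w_1‖ = 4.4721, so e_1 = (-0.2236, 0.6708, 0.6708, 0.2236).
e_1·w_2 = (-0.2236)·3 + 0.6708·4 + 0.6708·(-2) + 0.2236·0 = 0.6708.
u_2 = w_2 − 0.6708·e_1 = (3.1500, 3.5500, -2.4500, -0.1500).
‖u_2‖ = 5.3432, so e_2 = (0.5895, 0.6644, -0.4585, -0.0281).
e_1·w_3 = (-0.2236)·(-4) + 0.6708·3 + 0.6708·4 + 0.2236·(-4) = 4.6957; e_2·w_3 = 0.5895·(-4) + 0.6644·3 + (-0.4585)·4 + (-0.0281)·(-4) = -2.0868.
u_3 = w_3 − 4.6957·e_1 + 2.0868·e_2 = (-1.7198, 1.2364, -0.1068, -5.1086).
‖u_3‖ = 5.5313, so e_3 = (-0.3109, 0.2235, -0.0193, -0.9236).
Qᵀb = (4.6957, 1.2820, 0.8362).
Back-substitute: x_3 = 0.8362/5.5313 = 0.1512.
x_2 = (1.2820 + 2.0868·0.1512)/5.3432 = 0.2990.
x_1 = (4.6957 − 0.6708·0.2990 − 4.6957·0.1512)/4.4721 = 0.8464.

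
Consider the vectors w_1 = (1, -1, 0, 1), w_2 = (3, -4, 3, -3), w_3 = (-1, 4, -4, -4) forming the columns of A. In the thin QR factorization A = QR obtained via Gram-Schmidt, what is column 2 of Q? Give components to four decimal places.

q_1 = w_1/‖w_1‖ = (1, -1, 0, 1)/1.7321 = (0.5774, -0.5774, 0.0000, 0.5774).
r_{12} = q_1·w_2 = 2.3094.
u_2 = w_2 − 2.3094·q_1 = (1.6667, -2.6667, 3.0000, -4.3333).
‖u_2‖ = 6.1373, so q_2 = (0.2716, -0.4345, 0.4888, -0.7061).

q_2 = (0.2716, -0.4345, 0.4888, -0.7061)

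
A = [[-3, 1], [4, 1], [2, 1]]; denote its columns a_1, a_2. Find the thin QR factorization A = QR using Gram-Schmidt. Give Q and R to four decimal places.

a_1 = (-3, 4, 2); ‖a_1‖ = 5.3852, so q_1 = (-0.5571, 0.7428, 0.3714).
q_1·a_2 = (-0.5571)·1 + 0.7428·1 + 0.3714·1 = 0.5571.
u_2 = a_2 − 0.5571·q_1 = (1.3103, 0.5862, 0.7931).
‖u_2‖ = 1.6400, so q_2 = (0.7990, 0.3574, 0.4836).

Q = [[-0.5571, 0.7990], [0.7428, 0.3574], [0.3714, 0.4836]], R = [[5.3852, 0.5571], [0.0000, 1.6400]]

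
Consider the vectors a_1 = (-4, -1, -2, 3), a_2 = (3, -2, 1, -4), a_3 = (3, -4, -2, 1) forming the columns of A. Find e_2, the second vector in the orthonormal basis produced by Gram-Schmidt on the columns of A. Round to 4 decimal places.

e_2 = (-0.0609, -0.8520, -0.1826, -0.4869)

a_1 = (-4, -1, -2, 3); ‖a_1‖ = 5.4772, so e_1 = (-0.7303, -0.1826, -0.3651, 0.5477).
e_1·a_2 = (-0.7303)·3 + (-0.1826)·(-2) + (-0.3651)·1 + 0.5477·(-4) = -4.3818.
u_2 = a_2 + 4.3818·e_1 = (-0.2000, -2.8000, -0.6000, -1.6000).
‖u_2‖ = 3.2863, so e_2 = (-0.0609, -0.8520, -0.1826, -0.4869).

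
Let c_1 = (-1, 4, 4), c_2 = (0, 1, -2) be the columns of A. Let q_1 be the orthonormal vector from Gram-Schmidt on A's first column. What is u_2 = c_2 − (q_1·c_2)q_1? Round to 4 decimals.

c_1 = (-1, 4, 4); ‖c_1‖ = 5.7446, so q_1 = (-0.1741, 0.6963, 0.6963).
q_1·c_2 = (-0.1741)·0 + 0.6963·1 + 0.6963·(-2) = -0.6963.
u_2 = c_2 + 0.6963·q_1 = (-0.1212, 1.4848, -1.5152).

u_2 = (-0.1212, 1.4848, -1.5152)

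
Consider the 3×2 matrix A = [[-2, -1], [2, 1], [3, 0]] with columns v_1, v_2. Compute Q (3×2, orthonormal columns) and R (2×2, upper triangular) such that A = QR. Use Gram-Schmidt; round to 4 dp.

v_1 = (-2, 2, 3); ‖v_1‖ = 4.1231, so e_1 = (-0.4851, 0.4851, 0.7276).
e_1·v_2 = (-0.4851)·(-1) + 0.4851·1 + 0.7276·0 = 0.9701.
u_2 = v_2 − 0.9701·e_1 = (-0.5294, 0.5294, -0.7059).
‖u_2‖ = 1.0290, so e_2 = (-0.5145, 0.5145, -0.6860).

Q = [[-0.4851, -0.5145], [0.4851, 0.5145], [0.7276, -0.6860]], R = [[4.1231, 0.9701], [0.0000, 1.0290]]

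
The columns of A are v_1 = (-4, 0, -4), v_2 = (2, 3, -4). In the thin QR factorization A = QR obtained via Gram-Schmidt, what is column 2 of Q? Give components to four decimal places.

q_2 = (0.5774, 0.5774, -0.5774)

v_1 = (-4, 0, -4); ‖v_1‖ = 5.6569, so q_1 = (-0.7071, 0.0000, -0.7071).
q_1·v_2 = (-0.7071)·2 + 0.0000·3 + (-0.7071)·(-4) = 1.4142.
u_2 = v_2 − 1.4142·q_1 = (3.0000, 3.0000, -3.0000).
‖u_2‖ = 5.1962, so q_2 = (0.5774, 0.5774, -0.5774).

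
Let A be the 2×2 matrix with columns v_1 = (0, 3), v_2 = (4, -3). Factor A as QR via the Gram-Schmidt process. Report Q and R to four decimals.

v_1 = (0, 3); ‖v_1‖ = 3.0000, so e_1 = (0.0000, 1.0000).
e_1·v_2 = 0.0000·4 + 1.0000·(-3) = -3.0000.
u_2 = v_2 + 3.0000·e_1 = (4.0000, 0.0000).
‖u_2‖ = 4.0000, so e_2 = (1.0000, 0.0000).

Q = [[0.0000, 1.0000], [1.0000, 0.0000]], R = [[3.0000, -3.0000], [0.0000, 4.0000]]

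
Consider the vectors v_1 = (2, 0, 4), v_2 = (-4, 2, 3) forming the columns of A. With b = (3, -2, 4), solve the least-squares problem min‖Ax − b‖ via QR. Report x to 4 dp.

x = (1.1596, -0.2979)

q_1 = v_1/‖v_1‖ = (2, 0, 4)/4.4721 = (0.4472, 0.0000, 0.8944).
r_{12} = q_1·v_2 = 0.8944.
u_2 = v_2 − 0.8944·q_1 = (-4.4000, 2.0000, 2.2000).
‖u_2‖ = 5.3104, so q_2 = (-0.8286, 0.3766, 0.4143).
Qᵀb = (4.9193, -1.5818).
Back-substitute: x_2 = -1.5818/5.3104 = -0.2979.
x_1 = (4.9193 − 0.8944·(-0.2979))/4.4721 = 1.1596.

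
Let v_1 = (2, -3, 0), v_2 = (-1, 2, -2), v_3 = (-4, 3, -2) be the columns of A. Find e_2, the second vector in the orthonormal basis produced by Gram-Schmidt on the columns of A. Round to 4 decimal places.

v_1 = (2, -3, 0); ‖v_1‖ = 3.6056, so e_1 = (0.5547, -0.8321, 0.0000).
e_1·v_2 = 0.5547·(-1) + (-0.8321)·2 + 0.0000·(-2) = -2.2188.
u_2 = v_2 + 2.2188·e_1 = (0.2308, 0.1538, -2.0000).
‖u_2‖ = 2.0191, so e_2 = (0.1143, 0.0762, -0.9905).

e_2 = (0.1143, 0.0762, -0.9905)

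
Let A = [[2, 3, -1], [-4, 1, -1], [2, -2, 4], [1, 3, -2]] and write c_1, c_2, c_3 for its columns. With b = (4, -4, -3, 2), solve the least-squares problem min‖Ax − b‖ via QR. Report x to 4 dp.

x = (1.2832, -0.3353, -1.4682)

c_1 = (2, -4, 2, 1); ‖c_1‖ = 5.0000, so e_1 = (0.4000, -0.8000, 0.4000, 0.2000).
e_1·c_2 = 0.4000·3 + (-0.8000)·1 + 0.4000·(-2) + 0.2000·3 = 0.2000.
u_2 = c_2 − 0.2000·e_1 = (2.9200, 1.1600, -2.0800, 2.9600).
‖u_2‖ = 4.7917, so e_2 = (0.6094, 0.2421, -0.4341, 0.6177).
e_1·c_3 = 0.4000·(-1) + (-0.8000)·(-1) + 0.4000·4 + 0.2000·(-2) = 1.6000; e_2·c_3 = 0.6094·(-1) + 0.2421·(-1) + (-0.4341)·4 + 0.6177·(-2) = -3.8233.
u_3 = c_3 − 1.6000·e_1 + 3.8233·e_2 = (0.6899, 1.2056, 1.7003, 0.0418).
‖u_3‖ = 2.1960, so e_3 = (0.3142, 0.5490, 0.7743, 0.0190).
Qᵀb = (4.0000, 4.0070, -3.2241).
Back-substitute: x_3 = -3.2241/2.1960 = -1.4682.
x_2 = (4.0070 + 3.8233·(-1.4682))/4.7917 = -0.3353.
x_1 = (4.0000 − 0.2000·(-0.3353) − 1.6000·(-1.4682))/5.0000 = 1.2832.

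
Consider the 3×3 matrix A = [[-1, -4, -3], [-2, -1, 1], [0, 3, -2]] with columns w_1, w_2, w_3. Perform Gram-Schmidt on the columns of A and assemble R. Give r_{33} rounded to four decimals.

r_{33} = 3.6100

e_1 = w_1/‖w_1‖ = (-1, -2, 0)/2.2361 = (-0.4472, -0.8944, 0.0000).
r_{12} = e_1·w_2 = 2.6833.
u_2 = w_2 − 2.6833·e_1 = (-2.8000, 1.4000, 3.0000).
‖u_2‖ = 4.3359, so e_2 = (-0.6458, 0.3229, 0.6919).
r_{13} = e_1·w_3 = 0.4472; r_{23} = e_2·w_3 = 0.8764.
u_3 = w_3 − 0.4472·e_1 − 0.8764·e_2 = (-2.2340, 1.1170, -2.6064).
r_{33} = ‖u_3‖ = 3.6100.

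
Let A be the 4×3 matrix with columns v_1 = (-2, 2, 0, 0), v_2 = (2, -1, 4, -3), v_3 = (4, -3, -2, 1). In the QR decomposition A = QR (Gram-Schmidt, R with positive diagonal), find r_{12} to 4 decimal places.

r_{12} = -2.1213

q_1 = v_1/‖v_1‖ = (-2, 2, 0, 0)/2.8284 = (-0.7071, 0.7071, 0.0000, 0.0000).
r_{12} = q_1·v_2 = -2.1213.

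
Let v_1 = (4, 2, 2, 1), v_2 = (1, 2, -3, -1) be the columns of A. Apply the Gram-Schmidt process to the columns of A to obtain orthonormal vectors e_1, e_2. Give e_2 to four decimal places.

e_1 = v_1/‖v_1‖ = (4, 2, 2, 1)/5.0000 = (0.8000, 0.4000, 0.4000, 0.2000).
r_{12} = e_1·v_2 = 0.2000.
u_2 = v_2 − 0.2000·e_1 = (0.8400, 1.9200, -3.0800, -1.0400).
‖u_2‖ = 3.8678, so e_2 = (0.2172, 0.4964, -0.7963, -0.2689).

e_2 = (0.2172, 0.4964, -0.7963, -0.2689)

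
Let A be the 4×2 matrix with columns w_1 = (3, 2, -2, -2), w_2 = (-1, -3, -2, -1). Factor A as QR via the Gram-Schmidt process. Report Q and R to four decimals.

w_1 = (3, 2, -2, -2); ‖w_1‖ = 4.5826, so q_1 = (0.6547, 0.4364, -0.4364, -0.4364).
q_1·w_2 = 0.6547·(-1) + 0.4364·(-3) + (-0.4364)·(-2) + (-0.4364)·(-1) = -0.6547.
u_2 = w_2 + 0.6547·q_1 = (-0.5714, -2.7143, -2.2857, -1.2857).
‖u_2‖ = 3.8173, so q_2 = (-0.1497, -0.7111, -0.5988, -0.3368).

Q = [[0.6547, -0.1497], [0.4364, -0.7111], [-0.4364, -0.5988], [-0.4364, -0.3368]], R = [[4.5826, -0.6547], [0.0000, 3.8173]]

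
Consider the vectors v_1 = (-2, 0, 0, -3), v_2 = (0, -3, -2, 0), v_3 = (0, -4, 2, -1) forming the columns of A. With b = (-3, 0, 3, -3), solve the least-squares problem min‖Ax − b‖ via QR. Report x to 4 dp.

x = (1.0154, -0.8308, 0.6000)

v_1 = (-2, 0, 0, -3); ‖v_1‖ = 3.6056, so e_1 = (-0.5547, 0.0000, 0.0000, -0.8321).
e_1·v_2 = (-0.5547)·0 + 0.0000·(-3) + 0.0000·(-2) + (-0.8321)·0 = 0.0000.
u_2 = v_2 + 0.0000·e_1 = (0.0000, -3.0000, -2.0000, 0.0000).
‖u_2‖ = 3.6056, so e_2 = (0.0000, -0.8321, -0.5547, 0.0000).
e_1·v_3 = (-0.5547)·0 + 0.0000·(-4) + 0.0000·2 + (-0.8321)·(-1) = 0.8321; e_2·v_3 = 0.0000·0 + (-0.8321)·(-4) + (-0.5547)·2 + 0.0000·(-1) = 2.2188.
u_3 = v_3 − 0.8321·e_1 − 2.2188·e_2 = (0.4615, -2.1538, 3.2308, -0.3077).
‖u_3‖ = 3.9223, so e_3 = (0.1177, -0.5491, 0.8237, -0.0784).
Qᵀb = (4.1603, -1.6641, 2.3534).
Back-substitute: x_3 = 2.3534/3.9223 = 0.6000.
x_2 = (-1.6641 − 2.2188·0.6000)/3.6056 = -0.8308.
x_1 = (4.1603 + 0.0000·(-0.8308) − 0.8321·0.6000)/3.6056 = 1.0154.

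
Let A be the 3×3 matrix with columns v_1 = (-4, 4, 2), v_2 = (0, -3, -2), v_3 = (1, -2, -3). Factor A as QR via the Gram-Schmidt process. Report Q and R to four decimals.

Q = [[-0.6667, -0.7326, 0.1374], [0.6667, -0.5037, 0.5494], [0.3333, -0.4579, -0.8242]], R = [[6.0000, -2.6667, -3.0000], [0.0000, 2.4267, 1.6483], [0.0000, 0.0000, 1.5110]]

v_1 = (-4, 4, 2); ‖v_1‖ = 6.0000, so q_1 = (-0.6667, 0.6667, 0.3333).
q_1·v_2 = (-0.6667)·0 + 0.6667·(-3) + 0.3333·(-2) = -2.6667.
u_2 = v_2 + 2.6667·q_1 = (-1.7778, -1.2222, -1.1111).
‖u_2‖ = 2.4267, so q_2 = (-0.7326, -0.5037, -0.4579).
q_1·v_3 = (-0.6667)·1 + 0.6667·(-2) + 0.3333·(-3) = -3.0000; q_2·v_3 = (-0.7326)·1 + (-0.5037)·(-2) + (-0.4579)·(-3) = 1.6483.
u_3 = v_3 + 3.0000·q_1 − 1.6483·q_2 = (0.2075, 0.8302, -1.2453).
‖u_3‖ = 1.5110, so q_3 = (0.1374, 0.5494, -0.8242).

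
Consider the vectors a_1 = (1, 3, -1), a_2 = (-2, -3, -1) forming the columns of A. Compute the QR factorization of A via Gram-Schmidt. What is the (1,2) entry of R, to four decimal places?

r_{12} = -3.0151

a_1 = (1, 3, -1); ‖a_1‖ = 3.3166, so q_1 = (0.3015, 0.9045, -0.3015).
r_{12} = q_1·a_2 = -3.0151.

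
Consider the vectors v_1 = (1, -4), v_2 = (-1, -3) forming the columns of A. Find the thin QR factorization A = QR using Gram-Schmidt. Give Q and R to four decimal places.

Q = [[0.2425, -0.9701], [-0.9701, -0.2425]], R = [[4.1231, 2.6679], [0.0000, 1.6977]]

e_1 = v_1/‖v_1‖ = (1, -4)/4.1231 = (0.2425, -0.9701).
r_{12} = e_1·v_2 = 2.6679.
u_2 = v_2 − 2.6679·e_1 = (-1.6471, -0.4118).
‖u_2‖ = 1.6977, so e_2 = (-0.9701, -0.2425).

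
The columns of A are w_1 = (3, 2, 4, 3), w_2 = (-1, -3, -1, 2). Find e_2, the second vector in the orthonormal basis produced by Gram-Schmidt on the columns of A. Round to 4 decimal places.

w_1 = (3, 2, 4, 3); ‖w_1‖ = 6.1644, so e_1 = (0.4867, 0.3244, 0.6489, 0.4867).
e_1·w_2 = 0.4867·(-1) + 0.3244·(-3) + 0.6489·(-1) + 0.4867·2 = -1.1355.
u_2 = w_2 + 1.1355·e_1 = (-0.4474, -2.6316, -0.2632, 2.5526).
‖u_2‖ = 3.7028, so e_2 = (-0.1208, -0.7107, -0.0711, 0.6894).

e_2 = (-0.1208, -0.7107, -0.0711, 0.6894)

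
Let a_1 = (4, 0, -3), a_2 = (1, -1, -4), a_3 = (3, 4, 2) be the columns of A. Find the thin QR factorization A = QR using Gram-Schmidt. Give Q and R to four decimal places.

Q = [[0.8000, -0.5600, -0.2154], [0.0000, -0.3590, 0.9333], [-0.6000, -0.7467, -0.2872]], R = [[5.0000, 3.2000, 1.2000], [0.0000, 2.7857, -4.6093], [0.0000, 0.0000, 2.5129]]

a_1 = (4, 0, -3); ‖a_1‖ = 5.0000, so e_1 = (0.8000, 0.0000, -0.6000).
e_1·a_2 = 0.8000·1 + 0.0000·(-1) + (-0.6000)·(-4) = 3.2000.
u_2 = a_2 − 3.2000·e_1 = (-1.5600, -1.0000, -2.0800).
‖u_2‖ = 2.7857, so e_2 = (-0.5600, -0.3590, -0.7467).
e_1·a_3 = 0.8000·3 + 0.0000·4 + (-0.6000)·2 = 1.2000; e_2·a_3 = (-0.5600)·3 + (-0.3590)·4 + (-0.7467)·2 = -4.6093.
u_3 = a_3 − 1.2000·e_1 + 4.6093·e_2 = (-0.5412, 2.3454, -0.7216).
‖u_3‖ = 2.5129, so e_3 = (-0.2154, 0.9333, -0.2872).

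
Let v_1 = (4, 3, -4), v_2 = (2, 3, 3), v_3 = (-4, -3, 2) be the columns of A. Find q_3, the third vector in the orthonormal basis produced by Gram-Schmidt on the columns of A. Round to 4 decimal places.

q_3 = (-0.7091, 0.6754, -0.2026)

q_1 = v_1/‖v_1‖ = (4, 3, -4)/6.4031 = (0.6247, 0.4685, -0.6247).
r_{12} = q_1·v_2 = 0.7809.
u_2 = v_2 − 0.7809·q_1 = (1.5122, 2.6341, 3.4878).
‖u_2‖ = 4.6250, so q_2 = (0.3270, 0.5696, 0.7541).
r_{13} = q_1·v_3 = -5.1537; r_{23} = q_2·v_3 = -1.5083.
u_3 = v_3 + 5.1537·q_1 + 1.5083·q_2 = (-0.2873, 0.2737, -0.0821).
‖u_3‖ = 0.4052, so q_3 = (-0.7091, 0.6754, -0.2026).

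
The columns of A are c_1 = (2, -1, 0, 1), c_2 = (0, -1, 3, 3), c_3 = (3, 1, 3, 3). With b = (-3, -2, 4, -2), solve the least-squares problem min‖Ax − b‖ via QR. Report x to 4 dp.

x = (-0.9592, 1.1769, -0.6190)

c_1 = (2, -1, 0, 1); ‖c_1‖ = 2.4495, so e_1 = (0.8165, -0.4082, 0.0000, 0.4082).
e_1·c_2 = 0.8165·0 + (-0.4082)·(-1) + 0.0000·3 + 0.4082·3 = 1.6330.
u_2 = c_2 − 1.6330·e_1 = (-1.3333, -0.3333, 3.0000, 2.3333).
‖u_2‖ = 4.0415, so e_2 = (-0.3299, -0.0825, 0.7423, 0.5774).
e_1·c_3 = 0.8165·3 + (-0.4082)·1 + 0.0000·3 + 0.4082·3 = 3.2660; e_2·c_3 = (-0.3299)·3 + (-0.0825)·1 + 0.7423·3 + 0.5774·3 = 2.8868.
u_3 = c_3 − 3.2660·e_1 − 2.8868·e_2 = (1.2857, 2.5714, 0.8571, 0.0000).
‖u_3‖ = 3.0000, so e_3 = (0.4286, 0.8571, 0.2857, 0.0000).
Qᵀb = (-2.4495, 2.9692, -1.8571).
Back-substitute: x_3 = -1.8571/3.0000 = -0.6190.
x_2 = (2.9692 − 2.8868·(-0.6190))/4.0415 = 1.1769.
x_1 = (-2.4495 − 1.6330·1.1769 − 3.2660·(-0.6190))/2.4495 = -0.9592.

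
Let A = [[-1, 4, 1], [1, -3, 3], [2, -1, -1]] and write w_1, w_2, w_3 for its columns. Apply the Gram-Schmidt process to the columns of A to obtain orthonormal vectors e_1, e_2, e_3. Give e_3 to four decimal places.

e_3 = (0.5774, 0.8083, -0.1155)

w_1 = (-1, 1, 2); ‖w_1‖ = 2.4495, so e_1 = (-0.4082, 0.4082, 0.8165).
e_1·w_2 = (-0.4082)·4 + 0.4082·(-3) + 0.8165·(-1) = -3.6742.
u_2 = w_2 + 3.6742·e_1 = (2.5000, -1.5000, 2.0000).
‖u_2‖ = 3.5355, so e_2 = (0.7071, -0.4243, 0.5657).
e_1·w_3 = (-0.4082)·1 + 0.4082·3 + 0.8165·(-1) = 0.0000; e_2·w_3 = 0.7071·1 + (-0.4243)·3 + 0.5657·(-1) = -1.1314.
u_3 = w_3 + 0.0000·e_1 + 1.1314·e_2 = (1.8000, 2.5200, -0.3600).
‖u_3‖ = 3.1177, so e_3 = (0.5774, 0.8083, -0.1155).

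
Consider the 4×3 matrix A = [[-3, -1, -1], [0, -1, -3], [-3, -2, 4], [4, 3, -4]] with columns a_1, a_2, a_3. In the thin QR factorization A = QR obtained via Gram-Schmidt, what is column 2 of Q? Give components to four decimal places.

q_2 = (0.5987, -0.7020, -0.1032, 0.3716)

q_1 = a_1/‖a_1‖ = (-3, 0, -3, 4)/5.8310 = (-0.5145, 0.0000, -0.5145, 0.6860).
r_{12} = q_1·a_2 = 3.6015.
u_2 = a_2 − 3.6015·q_1 = (0.8529, -1.0000, -0.1471, 0.5294).
‖u_2‖ = 1.4246, so q_2 = (0.5987, -0.7020, -0.1032, 0.3716).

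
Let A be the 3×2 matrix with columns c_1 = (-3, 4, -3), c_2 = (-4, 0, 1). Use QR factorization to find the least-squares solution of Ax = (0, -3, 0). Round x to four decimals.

x = (-0.4105, 0.2173)

c_1 = (-3, 4, -3); ‖c_1‖ = 5.8310, so e_1 = (-0.5145, 0.6860, -0.5145).
e_1·c_2 = (-0.5145)·(-4) + 0.6860·0 + (-0.5145)·1 = 1.5435.
u_2 = c_2 − 1.5435·e_1 = (-3.2059, -1.0588, 1.7941).
‖u_2‖ = 3.8233, so e_2 = (-0.8385, -0.2769, 0.4693).
Qᵀb = (-2.0580, 0.8308).
Back-substitute: x_2 = 0.8308/3.8233 = 0.2173.
x_1 = (-2.0580 − 1.5435·0.2173)/5.8310 = -0.4105.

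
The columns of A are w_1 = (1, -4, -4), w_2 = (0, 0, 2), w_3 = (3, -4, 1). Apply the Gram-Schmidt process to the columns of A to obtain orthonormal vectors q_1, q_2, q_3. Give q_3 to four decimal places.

w_1 = (1, -4, -4); ‖w_1‖ = 5.7446, so q_1 = (0.1741, -0.6963, -0.6963).
q_1·w_2 = 0.1741·0 + (-0.6963)·0 + (-0.6963)·2 = -1.3926.
u_2 = w_2 + 1.3926·q_1 = (0.2424, -0.9697, 1.0303).
‖u_2‖ = 1.4355, so q_2 = (0.1689, -0.6755, 0.7177).
q_1·w_3 = 0.1741·3 + (-0.6963)·(-4) + (-0.6963)·1 = 2.6112; q_2·w_3 = 0.1689·3 + (-0.6755)·(-4) + 0.7177·1 = 3.9265.
u_3 = w_3 − 2.6112·q_1 − 3.9265·q_2 = (1.8824, 0.4706, 0.0000).
‖u_3‖ = 1.9403, so q_3 = (0.9701, 0.2425, 0.0000).

q_3 = (0.9701, 0.2425, 0.0000)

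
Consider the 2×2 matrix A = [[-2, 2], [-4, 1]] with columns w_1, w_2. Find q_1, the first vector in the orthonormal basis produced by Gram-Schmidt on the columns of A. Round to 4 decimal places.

q_1 = w_1/‖w_1‖ = (-2, -4)/4.4721 = (-0.4472, -0.8944).

q_1 = (-0.4472, -0.8944)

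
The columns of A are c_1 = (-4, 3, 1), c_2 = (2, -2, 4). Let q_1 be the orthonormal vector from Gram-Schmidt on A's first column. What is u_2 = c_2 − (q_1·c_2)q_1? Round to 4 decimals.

u_2 = (0.4615, -0.8462, 4.3846)

c_1 = (-4, 3, 1); ‖c_1‖ = 5.0990, so q_1 = (-0.7845, 0.5883, 0.1961).
q_1·c_2 = (-0.7845)·2 + 0.5883·(-2) + 0.1961·4 = -1.9612.
u_2 = c_2 + 1.9612·q_1 = (0.4615, -0.8462, 4.3846).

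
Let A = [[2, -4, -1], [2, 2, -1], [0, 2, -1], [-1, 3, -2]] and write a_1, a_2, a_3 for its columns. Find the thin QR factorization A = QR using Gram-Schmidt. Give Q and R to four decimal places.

q_1 = a_1/‖a_1‖ = (2, 2, 0, -1)/3.0000 = (0.6667, 0.6667, 0.0000, -0.3333).
r_{12} = q_1·a_2 = -2.3333.
u_2 = a_2 + 2.3333·q_1 = (-2.4444, 3.5556, 2.0000, 2.2222).
‖u_2‖ = 5.2493, so q_2 = (-0.4657, 0.6773, 0.3810, 0.4233).
r_{13} = q_1·a_3 = -0.6667; r_{23} = q_2·a_3 = -1.4393.
u_3 = a_3 + 0.6667·q_1 + 1.4393·q_2 = (-1.2258, 0.4194, -0.4516, -1.6129).
‖u_3‖ = 2.1175, so q_3 = (-0.5789, 0.1980, -0.2133, -0.7617).

Q = [[0.6667, -0.4657, -0.5789], [0.6667, 0.6773, 0.1980], [0.0000, 0.3810, -0.2133], [-0.3333, 0.4233, -0.7617]], R = [[3.0000, -2.3333, -0.6667], [0.0000, 5.2493, -1.4393], [0.0000, 0.0000, 2.1175]]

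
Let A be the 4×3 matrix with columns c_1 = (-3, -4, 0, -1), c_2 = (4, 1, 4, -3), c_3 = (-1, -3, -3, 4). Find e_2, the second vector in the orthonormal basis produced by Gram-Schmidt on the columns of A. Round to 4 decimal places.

e_1 = c_1/‖c_1‖ = (-3, -4, 0, -1)/5.0990 = (-0.5883, -0.7845, 0.0000, -0.1961).
r_{12} = e_1·c_2 = -2.5495.
u_2 = c_2 + 2.5495·e_1 = (2.5000, -1.0000, 4.0000, -3.5000).
‖u_2‖ = 5.9582, so e_2 = (0.4196, -0.1678, 0.6713, -0.5874).

e_2 = (0.4196, -0.1678, 0.6713, -0.5874)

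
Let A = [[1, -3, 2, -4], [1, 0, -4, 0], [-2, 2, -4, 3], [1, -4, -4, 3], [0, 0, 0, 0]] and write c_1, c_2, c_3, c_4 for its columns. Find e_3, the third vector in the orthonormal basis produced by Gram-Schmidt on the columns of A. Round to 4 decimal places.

c_1 = (1, 1, -2, 1, 0); ‖c_1‖ = 2.6458, so e_1 = (0.3780, 0.3780, -0.7559, 0.3780, 0.0000).
e_1·c_2 = 0.3780·(-3) + 0.3780·0 + (-0.7559)·2 + 0.3780·(-4) + 0.0000·0 = -4.1576.
u_2 = c_2 + 4.1576·e_1 = (-1.4286, 1.5714, -1.1429, -2.4286, 0.0000).
‖u_2‖ = 3.4226, so e_2 = (-0.4174, 0.4591, -0.3339, -0.7096, 0.0000).
e_1·c_3 = 0.3780·2 + 0.3780·(-4) + (-0.7559)·(-4) + 0.3780·(-4) + 0.0000·0 = 0.7559; e_2·c_3 = (-0.4174)·2 + 0.4591·(-4) + (-0.3339)·(-4) + (-0.7096)·(-4) + 0.0000·0 = 1.5026.
u_3 = c_3 − 0.7559·e_1 − 1.5026·e_2 = (2.3415, -4.9756, -2.9268, -3.2195, 0.0000).
‖u_3‖ = 7.0122, so e_3 = (0.3339, -0.7096, -0.4174, -0.4591, 0.0000).

e_3 = (0.3339, -0.7096, -0.4174, -0.4591, 0.0000)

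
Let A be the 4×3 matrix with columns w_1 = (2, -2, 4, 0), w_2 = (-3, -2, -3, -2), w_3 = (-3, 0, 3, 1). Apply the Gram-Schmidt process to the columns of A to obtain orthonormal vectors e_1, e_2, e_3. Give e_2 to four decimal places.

w_1 = (2, -2, 4, 0); ‖w_1‖ = 4.8990, so e_1 = (0.4082, -0.4082, 0.8165, 0.0000).
e_1·w_2 = 0.4082·(-3) + (-0.4082)·(-2) + 0.8165·(-3) + 0.0000·(-2) = -2.8577.
u_2 = w_2 + 2.8577·e_1 = (-1.8333, -3.1667, -0.6667, -2.0000).
‖u_2‖ = 4.2230, so e_2 = (-0.4341, -0.7499, -0.1579, -0.4736).

e_2 = (-0.4341, -0.7499, -0.1579, -0.4736)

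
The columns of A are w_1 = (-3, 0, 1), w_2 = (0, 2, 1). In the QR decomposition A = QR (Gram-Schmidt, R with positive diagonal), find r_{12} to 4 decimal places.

w_1 = (-3, 0, 1); ‖w_1‖ = 3.1623, so q_1 = (-0.9487, 0.0000, 0.3162).
r_{12} = q_1·w_2 = 0.3162.

r_{12} = 0.3162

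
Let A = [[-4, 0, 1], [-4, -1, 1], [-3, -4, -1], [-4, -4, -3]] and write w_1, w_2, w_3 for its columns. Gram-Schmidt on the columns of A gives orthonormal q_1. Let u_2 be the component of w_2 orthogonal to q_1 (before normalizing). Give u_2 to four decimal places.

u_2 = (2.2456, 1.2456, -2.3158, -1.7544)

q_1 = w_1/‖w_1‖ = (-4, -4, -3, -4)/7.5498 = (-0.5298, -0.5298, -0.3974, -0.5298).
r_{12} = q_1·w_2 = 4.2385.
u_2 = w_2 − 4.2385·q_1 = (2.2456, 1.2456, -2.3158, -1.7544).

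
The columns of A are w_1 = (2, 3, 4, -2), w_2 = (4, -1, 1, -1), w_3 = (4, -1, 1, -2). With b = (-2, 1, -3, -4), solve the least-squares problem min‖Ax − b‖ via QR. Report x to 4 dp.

w_1 = (2, 3, 4, -2); ‖w_1‖ = 5.7446, so q_1 = (0.3482, 0.5222, 0.6963, -0.3482).
q_1·w_2 = 0.3482·4 + 0.5222·(-1) + 0.6963·1 + (-0.3482)·(-1) = 1.9149.
u_2 = w_2 − 1.9149·q_1 = (3.3333, -2.0000, -0.3333, -0.3333).
‖u_2‖ = 3.9158, so q_2 = (0.8513, -0.5108, -0.0851, -0.0851).
q_1·w_3 = 0.3482·4 + 0.5222·(-1) + 0.6963·1 + (-0.3482)·(-2) = 2.2630; q_2·w_3 = 0.8513·4 + (-0.5108)·(-1) + (-0.0851)·1 + (-0.0851)·(-2) = 4.0009.
u_3 = w_3 − 2.2630·q_1 − 4.0009·q_2 = (-0.1937, -0.1383, -0.2352, -0.8715).
‖u_3‖ = 0.9336, so q_3 = (-0.2075, -0.1482, -0.2519, -0.9336).
Qᵀb = (-0.8704, -1.6174, 4.7567).
Back-substitute: x_3 = 4.7567/0.9336 = 5.0952.
x_2 = (-1.6174 − 4.0009·5.0952)/3.9158 = -5.6190.
x_1 = (-0.8704 − 1.9149·(-5.6190) − 2.2630·5.0952)/5.7446 = -0.2857.

x = (-0.2857, -5.6190, 5.0952)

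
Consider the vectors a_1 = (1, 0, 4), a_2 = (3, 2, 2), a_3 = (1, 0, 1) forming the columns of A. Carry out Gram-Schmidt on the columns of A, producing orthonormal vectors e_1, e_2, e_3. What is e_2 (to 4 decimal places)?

a_1 = (1, 0, 4); ‖a_1‖ = 4.1231, so e_1 = (0.2425, 0.0000, 0.9701).
e_1·a_2 = 0.2425·3 + 0.0000·2 + 0.9701·2 = 2.6679.
u_2 = a_2 − 2.6679·e_1 = (2.3529, 2.0000, -0.5882).
‖u_2‖ = 3.1436, so e_2 = (0.7485, 0.6362, -0.1871).

e_2 = (0.7485, 0.6362, -0.1871)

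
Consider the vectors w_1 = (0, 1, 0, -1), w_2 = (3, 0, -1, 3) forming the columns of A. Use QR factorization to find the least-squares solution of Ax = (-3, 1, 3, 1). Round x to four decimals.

x = (-0.9310, -0.6207)

w_1 = (0, 1, 0, -1); ‖w_1‖ = 1.4142, so q_1 = (0.0000, 0.7071, 0.0000, -0.7071).
q_1·w_2 = 0.0000·3 + 0.7071·0 + 0.0000·(-1) + (-0.7071)·3 = -2.1213.
u_2 = w_2 + 2.1213·q_1 = (3.0000, 1.5000, -1.0000, 1.5000).
‖u_2‖ = 3.8079, so q_2 = (0.7878, 0.3939, -0.2626, 0.3939).
Qᵀb = (0.0000, -2.3635).
Back-substitute: x_2 = -2.3635/3.8079 = -0.6207.
x_1 = (0.0000 + 2.1213·(-0.6207))/1.4142 = -0.9310.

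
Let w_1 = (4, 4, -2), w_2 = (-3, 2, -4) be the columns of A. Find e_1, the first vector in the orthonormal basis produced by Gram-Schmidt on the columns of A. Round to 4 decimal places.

e_1 = w_1/‖w_1‖ = (4, 4, -2)/6.0000 = (0.6667, 0.6667, -0.3333).

e_1 = (0.6667, 0.6667, -0.3333)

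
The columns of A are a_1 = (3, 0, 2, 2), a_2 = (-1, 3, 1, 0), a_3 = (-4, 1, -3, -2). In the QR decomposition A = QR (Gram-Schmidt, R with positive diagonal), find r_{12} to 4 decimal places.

e_1 = a_1/‖a_1‖ = (3, 0, 2, 2)/4.1231 = (0.7276, 0.0000, 0.4851, 0.4851).
r_{12} = e_1·a_2 = -0.2425.

r_{12} = -0.2425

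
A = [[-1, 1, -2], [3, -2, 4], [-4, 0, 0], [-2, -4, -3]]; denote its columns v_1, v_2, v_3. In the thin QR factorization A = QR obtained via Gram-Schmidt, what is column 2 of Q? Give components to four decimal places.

q_2 = (0.2257, -0.4586, 0.0291, -0.8590)

v_1 = (-1, 3, -4, -2); ‖v_1‖ = 5.4772, so q_1 = (-0.1826, 0.5477, -0.7303, -0.3651).
q_1·v_2 = (-0.1826)·1 + 0.5477·(-2) + (-0.7303)·0 + (-0.3651)·(-4) = 0.1826.
u_2 = v_2 − 0.1826·q_1 = (1.0333, -2.1000, 0.1333, -3.9333).
‖u_2‖ = 4.5789, so q_2 = (0.2257, -0.4586, 0.0291, -0.8590).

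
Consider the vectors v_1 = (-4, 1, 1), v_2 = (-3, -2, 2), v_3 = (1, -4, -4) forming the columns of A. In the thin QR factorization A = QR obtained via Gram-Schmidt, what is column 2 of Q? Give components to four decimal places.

q_2 = (-0.1111, -0.8889, 0.4444)

q_1 = v_1/‖v_1‖ = (-4, 1, 1)/4.2426 = (-0.9428, 0.2357, 0.2357).
r_{12} = q_1·v_2 = 2.8284.
u_2 = v_2 − 2.8284·q_1 = (-0.3333, -2.6667, 1.3333).
‖u_2‖ = 3.0000, so q_2 = (-0.1111, -0.8889, 0.4444).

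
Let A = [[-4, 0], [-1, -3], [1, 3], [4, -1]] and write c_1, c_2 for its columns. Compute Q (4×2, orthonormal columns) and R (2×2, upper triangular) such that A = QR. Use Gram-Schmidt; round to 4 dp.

c_1 = (-4, -1, 1, 4); ‖c_1‖ = 5.8310, so q_1 = (-0.6860, -0.1715, 0.1715, 0.6860).
q_1·c_2 = (-0.6860)·0 + (-0.1715)·(-3) + 0.1715·3 + 0.6860·(-1) = 0.3430.
u_2 = c_2 − 0.3430·q_1 = (0.2353, -2.9412, 2.9412, -1.2353).
‖u_2‖ = 4.3454, so q_2 = (0.0541, -0.6769, 0.6769, -0.2843).

Q = [[-0.6860, 0.0541], [-0.1715, -0.6769], [0.1715, 0.6769], [0.6860, -0.2843]], R = [[5.8310, 0.3430], [0.0000, 4.3454]]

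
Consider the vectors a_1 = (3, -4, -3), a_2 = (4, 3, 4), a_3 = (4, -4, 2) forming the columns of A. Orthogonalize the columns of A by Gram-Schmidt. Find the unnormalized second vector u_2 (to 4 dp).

u_2 = (5.0588, 1.5882, 2.9412)

a_1 = (3, -4, -3); ‖a_1‖ = 5.8310, so e_1 = (0.5145, -0.6860, -0.5145).
e_1·a_2 = 0.5145·4 + (-0.6860)·3 + (-0.5145)·4 = -2.0580.
u_2 = a_2 + 2.0580·e_1 = (5.0588, 1.5882, 2.9412).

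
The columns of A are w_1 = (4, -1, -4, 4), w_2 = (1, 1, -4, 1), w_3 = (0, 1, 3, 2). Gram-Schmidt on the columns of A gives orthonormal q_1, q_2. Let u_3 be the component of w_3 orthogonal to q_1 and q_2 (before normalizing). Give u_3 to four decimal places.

q_1 = w_1/‖w_1‖ = (4, -1, -4, 4)/7.0000 = (0.5714, -0.1429, -0.5714, 0.5714).
r_{12} = q_1·w_2 = 3.2857.
u_2 = w_2 − 3.2857·q_1 = (-0.8776, 1.4694, -2.1224, -0.8776).
‖u_2‖ = 2.8643, so q_2 = (-0.3064, 0.5130, -0.7410, -0.3064).
r_{13} = q_1·w_3 = -0.7143; r_{23} = q_2·w_3 = -2.3228.
u_3 = w_3 + 0.7143·q_1 + 2.3228·q_2 = (-0.3035, 2.0896, 0.8706, 1.6965).

u_3 = (-0.3035, 2.0896, 0.8706, 1.6965)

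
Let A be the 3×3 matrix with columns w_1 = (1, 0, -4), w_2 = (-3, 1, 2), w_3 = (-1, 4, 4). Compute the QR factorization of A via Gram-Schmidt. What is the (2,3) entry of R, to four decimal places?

w_1 = (1, 0, -4); ‖w_1‖ = 4.1231, so q_1 = (0.2425, 0.0000, -0.9701).
q_1·w_2 = 0.2425·(-3) + 0.0000·1 + (-0.9701)·2 = -2.6679.
u_2 = w_2 + 2.6679·q_1 = (-2.3529, 1.0000, -0.5882).
‖u_2‖ = 2.6234, so q_2 = (-0.8969, 0.3812, -0.2242).
r_{23} = q_2·w_3 = 1.5247.

r_{23} = 1.5247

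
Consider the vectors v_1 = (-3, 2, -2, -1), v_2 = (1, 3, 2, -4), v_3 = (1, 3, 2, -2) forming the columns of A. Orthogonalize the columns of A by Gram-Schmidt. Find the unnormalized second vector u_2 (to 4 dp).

u_2 = (1.5000, 2.6667, 2.3333, -3.8333)

v_1 = (-3, 2, -2, -1); ‖v_1‖ = 4.2426, so q_1 = (-0.7071, 0.4714, -0.4714, -0.2357).
q_1·v_2 = (-0.7071)·1 + 0.4714·3 + (-0.4714)·2 + (-0.2357)·(-4) = 0.7071.
u_2 = v_2 − 0.7071·q_1 = (1.5000, 2.6667, 2.3333, -3.8333).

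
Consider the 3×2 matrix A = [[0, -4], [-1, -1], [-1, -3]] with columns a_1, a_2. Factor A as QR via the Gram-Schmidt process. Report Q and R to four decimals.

Q = [[0.0000, -0.9428], [-0.7071, 0.2357], [-0.7071, -0.2357]], R = [[1.4142, 2.8284], [0.0000, 4.2426]]

e_1 = a_1/‖a_1‖ = (0, -1, -1)/1.4142 = (0.0000, -0.7071, -0.7071).
r_{12} = e_1·a_2 = 2.8284.
u_2 = a_2 − 2.8284·e_1 = (-4.0000, 1.0000, -1.0000).
‖u_2‖ = 4.2426, so e_2 = (-0.9428, 0.2357, -0.2357).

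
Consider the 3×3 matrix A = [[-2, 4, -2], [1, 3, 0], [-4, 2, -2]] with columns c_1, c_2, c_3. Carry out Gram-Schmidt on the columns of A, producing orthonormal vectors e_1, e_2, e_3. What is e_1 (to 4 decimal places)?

e_1 = c_1/‖c_1‖ = (-2, 1, -4)/4.5826 = (-0.4364, 0.2182, -0.8729).

e_1 = (-0.4364, 0.2182, -0.8729)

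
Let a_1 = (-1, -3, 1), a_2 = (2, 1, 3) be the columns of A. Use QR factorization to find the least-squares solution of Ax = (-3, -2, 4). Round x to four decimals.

a_1 = (-1, -3, 1); ‖a_1‖ = 3.3166, so q_1 = (-0.3015, -0.9045, 0.3015).
q_1·a_2 = (-0.3015)·2 + (-0.9045)·1 + 0.3015·3 = -0.6030.
u_2 = a_2 + 0.6030·q_1 = (1.8182, 0.4545, 3.1818).
‖u_2‖ = 3.6927, so q_2 = (0.4924, 0.1231, 0.8616).
Qᵀb = (3.9196, 1.7233).
Back-substitute: x_2 = 1.7233/3.6927 = 0.4667.
x_1 = (3.9196 + 0.6030·0.4667)/3.3166 = 1.2667.

x = (1.2667, 0.4667)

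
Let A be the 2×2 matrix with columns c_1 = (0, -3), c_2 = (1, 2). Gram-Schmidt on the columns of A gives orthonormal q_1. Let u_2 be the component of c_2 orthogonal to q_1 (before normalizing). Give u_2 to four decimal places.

c_1 = (0, -3); ‖c_1‖ = 3.0000, so q_1 = (0.0000, -1.0000).
q_1·c_2 = 0.0000·1 + (-1.0000)·2 = -2.0000.
u_2 = c_2 + 2.0000·q_1 = (1.0000, 0.0000).

u_2 = (1.0000, 0.0000)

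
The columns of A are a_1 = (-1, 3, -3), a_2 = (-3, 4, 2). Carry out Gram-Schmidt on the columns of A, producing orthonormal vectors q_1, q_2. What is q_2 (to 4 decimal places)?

a_1 = (-1, 3, -3); ‖a_1‖ = 4.3589, so q_1 = (-0.2294, 0.6882, -0.6882).
q_1·a_2 = (-0.2294)·(-3) + 0.6882·4 + (-0.6882)·2 = 2.0647.
u_2 = a_2 − 2.0647·q_1 = (-2.5263, 2.5789, 3.4211).
‖u_2‖ = 4.9736, so q_2 = (-0.5079, 0.5185, 0.6878).

q_2 = (-0.5079, 0.5185, 0.6878)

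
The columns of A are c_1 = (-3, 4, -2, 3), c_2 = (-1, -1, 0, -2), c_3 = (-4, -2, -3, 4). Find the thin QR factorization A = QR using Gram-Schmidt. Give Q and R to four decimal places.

c_1 = (-3, 4, -2, 3); ‖c_1‖ = 6.1644, so e_1 = (-0.4867, 0.6489, -0.3244, 0.4867).
e_1·c_2 = (-0.4867)·(-1) + 0.6489·(-1) + (-0.3244)·0 + 0.4867·(-2) = -1.1355.
u_2 = c_2 + 1.1355·e_1 = (-1.5526, -0.2632, -0.3684, -1.4474).
‖u_2‖ = 2.1704, so e_2 = (-0.7154, -0.1212, -0.1697, -0.6669).
e_1·c_3 = (-0.4867)·(-4) + 0.6489·(-2) + (-0.3244)·(-3) + 0.4867·4 = 3.5689; e_2·c_3 = (-0.7154)·(-4) + (-0.1212)·(-2) + (-0.1697)·(-3) + (-0.6669)·4 = 0.9457.
u_3 = c_3 − 3.5689·e_1 − 0.9457·e_2 = (-1.5866, -4.2011, -1.6816, 2.8939).
‖u_3‖ = 5.6008, so e_3 = (-0.2833, -0.7501, -0.3002, 0.5167).

Q = [[-0.4867, -0.7154, -0.2833], [0.6489, -0.1212, -0.7501], [-0.3244, -0.1697, -0.3002], [0.4867, -0.6669, 0.5167]], R = [[6.1644, -1.1355, 3.5689], [0.0000, 2.1704, 0.9457], [0.0000, 0.0000, 5.6008]]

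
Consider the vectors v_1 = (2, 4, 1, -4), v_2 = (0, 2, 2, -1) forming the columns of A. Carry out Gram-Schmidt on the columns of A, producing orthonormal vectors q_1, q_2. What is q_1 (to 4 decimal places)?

v_1 = (2, 4, 1, -4); ‖v_1‖ = 6.0828, so q_1 = (0.3288, 0.6576, 0.1644, -0.6576).

q_1 = (0.3288, 0.6576, 0.1644, -0.6576)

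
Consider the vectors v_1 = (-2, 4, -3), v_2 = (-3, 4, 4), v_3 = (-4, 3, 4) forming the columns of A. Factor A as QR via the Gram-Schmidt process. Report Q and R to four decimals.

Q = [[-0.3714, -0.3770, -0.8485], [0.7428, 0.4277, -0.5152], [-0.5571, 0.8216, -0.1212]], R = [[5.3852, 1.8570, 1.4856], [0.0000, 6.1279, 6.0773], [0.0000, 0.0000, 1.3636]]

v_1 = (-2, 4, -3); ‖v_1‖ = 5.3852, so q_1 = (-0.3714, 0.7428, -0.5571).
q_1·v_2 = (-0.3714)·(-3) + 0.7428·4 + (-0.5571)·4 = 1.8570.
u_2 = v_2 − 1.8570·q_1 = (-2.3103, 2.6207, 5.0345).
‖u_2‖ = 6.1279, so q_2 = (-0.3770, 0.4277, 0.8216).
q_1·v_3 = (-0.3714)·(-4) + 0.7428·3 + (-0.5571)·4 = 1.4856; q_2·v_3 = (-0.3770)·(-4) + 0.4277·3 + 0.8216·4 = 6.0773.
u_3 = v_3 − 1.4856·q_1 − 6.0773·q_2 = (-1.1570, -0.7025, -0.1653).
‖u_3‖ = 1.3636, so q_3 = (-0.8485, -0.5152, -0.1212).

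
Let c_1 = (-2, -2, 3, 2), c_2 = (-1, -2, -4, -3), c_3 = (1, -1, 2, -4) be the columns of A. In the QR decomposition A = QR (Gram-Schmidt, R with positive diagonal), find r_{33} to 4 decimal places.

c_1 = (-2, -2, 3, 2); ‖c_1‖ = 4.5826, so e_1 = (-0.4364, -0.4364, 0.6547, 0.4364).
e_1·c_2 = (-0.4364)·(-1) + (-0.4364)·(-2) + 0.6547·(-4) + 0.4364·(-3) = -2.6186.
u_2 = c_2 + 2.6186·e_1 = (-2.1429, -3.1429, -2.2857, -1.8571).
‖u_2‖ = 4.8107, so e_2 = (-0.4454, -0.6533, -0.4751, -0.3860).
e_1·c_3 = (-0.4364)·1 + (-0.4364)·(-1) + 0.6547·2 + 0.4364·(-4) = -0.4364; e_2·c_3 = (-0.4454)·1 + (-0.6533)·(-1) + (-0.4751)·2 + (-0.3860)·(-4) = 0.8018.
u_3 = c_3 + 0.4364·e_1 − 0.8018·e_2 = (1.1667, -0.6667, 2.6667, -3.5000).
r_{33} = ‖u_3‖ = 4.6007.

r_{33} = 4.6007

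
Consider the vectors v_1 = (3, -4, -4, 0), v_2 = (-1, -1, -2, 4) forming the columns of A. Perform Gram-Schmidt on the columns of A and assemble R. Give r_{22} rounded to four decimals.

r_{22} = 4.4749

v_1 = (3, -4, -4, 0); ‖v_1‖ = 6.4031, so e_1 = (0.4685, -0.6247, -0.6247, 0.0000).
e_1·v_2 = 0.4685·(-1) + (-0.6247)·(-1) + (-0.6247)·(-2) + 0.0000·4 = 1.4056.
u_2 = v_2 − 1.4056·e_1 = (-1.6585, -0.1220, -1.1220, 4.0000).
r_{22} = ‖u_2‖ = 4.4749.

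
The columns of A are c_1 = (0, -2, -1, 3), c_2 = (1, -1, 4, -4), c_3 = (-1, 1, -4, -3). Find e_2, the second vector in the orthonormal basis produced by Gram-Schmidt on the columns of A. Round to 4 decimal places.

c_1 = (0, -2, -1, 3); ‖c_1‖ = 3.7417, so e_1 = (0.0000, -0.5345, -0.2673, 0.8018).
e_1·c_2 = 0.0000·1 + (-0.5345)·(-1) + (-0.2673)·4 + 0.8018·(-4) = -3.7417.
u_2 = c_2 + 3.7417·e_1 = (1.0000, -3.0000, 3.0000, -1.0000).
‖u_2‖ = 4.4721, so e_2 = (0.2236, -0.6708, 0.6708, -0.2236).

e_2 = (0.2236, -0.6708, 0.6708, -0.2236)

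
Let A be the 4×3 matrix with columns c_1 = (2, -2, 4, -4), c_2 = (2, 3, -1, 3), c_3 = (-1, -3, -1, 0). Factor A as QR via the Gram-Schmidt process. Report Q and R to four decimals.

q_1 = c_1/‖c_1‖ = (2, -2, 4, -4)/6.3246 = (0.3162, -0.3162, 0.6325, -0.6325).
r_{12} = q_1·c_2 = -2.8460.
u_2 = c_2 + 2.8460·q_1 = (2.9000, 2.1000, 0.8000, 1.2000).
‖u_2‖ = 3.8601, so q_2 = (0.7513, 0.5440, 0.2073, 0.3109).
r_{13} = q_1·c_3 = 0.0000; r_{23} = q_2·c_3 = -2.5906.
u_3 = c_3 + 0.0000·q_1 + 2.5906·q_2 = (0.9463, -1.5906, -0.4631, 0.8054).
‖u_3‖ = 2.0709, so q_3 = (0.4570, -0.7681, -0.2236, 0.3889).

Q = [[0.3162, 0.7513, 0.4570], [-0.3162, 0.5440, -0.7681], [0.6325, 0.2073, -0.2236], [-0.6325, 0.3109, 0.3889]], R = [[6.3246, -2.8460, 0.0000], [0.0000, 3.8601, -2.5906], [0.0000, 0.0000, 2.0709]]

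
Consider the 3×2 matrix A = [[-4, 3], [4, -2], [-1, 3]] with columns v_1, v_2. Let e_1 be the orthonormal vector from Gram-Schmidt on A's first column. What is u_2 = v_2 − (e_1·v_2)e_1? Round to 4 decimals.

v_1 = (-4, 4, -1); ‖v_1‖ = 5.7446, so e_1 = (-0.6963, 0.6963, -0.1741).
e_1·v_2 = (-0.6963)·3 + 0.6963·(-2) + (-0.1741)·3 = -4.0038.
u_2 = v_2 + 4.0038·e_1 = (0.2121, 0.7879, 2.3030).

u_2 = (0.2121, 0.7879, 2.3030)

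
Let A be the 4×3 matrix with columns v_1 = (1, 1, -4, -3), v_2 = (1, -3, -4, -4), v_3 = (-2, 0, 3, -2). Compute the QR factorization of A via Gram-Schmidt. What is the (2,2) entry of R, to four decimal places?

v_1 = (1, 1, -4, -3); ‖v_1‖ = 5.1962, so q_1 = (0.1925, 0.1925, -0.7698, -0.5774).
q_1·v_2 = 0.1925·1 + 0.1925·(-3) + (-0.7698)·(-4) + (-0.5774)·(-4) = 5.0037.
u_2 = v_2 − 5.0037·q_1 = (0.0370, -3.9630, -0.1481, -1.1111).
r_{22} = ‖u_2‖ = 4.1186.

r_{22} = 4.1186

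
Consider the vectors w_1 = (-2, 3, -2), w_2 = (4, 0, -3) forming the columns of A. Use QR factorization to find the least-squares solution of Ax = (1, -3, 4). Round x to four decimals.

e_1 = w_1/‖w_1‖ = (-2, 3, -2)/4.1231 = (-0.4851, 0.7276, -0.4851).
r_{12} = e_1·w_2 = -0.4851.
u_2 = w_2 + 0.4851·e_1 = (3.7647, 0.3529, -3.2353).
‖u_2‖ = 4.9764, so e_2 = (0.7565, 0.0709, -0.6501).
Qᵀb = (-4.6082, -2.0568).
Back-substitute: x_2 = -2.0568/4.9764 = -0.4133.
x_1 = (-4.6082 + 0.4851·(-0.4133))/4.1231 = -1.1663.

x = (-1.1663, -0.4133)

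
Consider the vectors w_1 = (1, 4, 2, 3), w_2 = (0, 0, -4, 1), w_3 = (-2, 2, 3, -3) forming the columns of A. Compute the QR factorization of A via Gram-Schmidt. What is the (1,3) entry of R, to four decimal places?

e_1 = w_1/‖w_1‖ = (1, 4, 2, 3)/5.4772 = (0.1826, 0.7303, 0.3651, 0.5477).
r_{13} = e_1·w_3 = 0.5477.

r_{13} = 0.5477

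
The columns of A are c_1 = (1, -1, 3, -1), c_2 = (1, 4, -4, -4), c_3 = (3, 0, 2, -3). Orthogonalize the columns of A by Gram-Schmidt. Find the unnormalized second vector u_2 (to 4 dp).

q_1 = c_1/‖c_1‖ = (1, -1, 3, -1)/3.4641 = (0.2887, -0.2887, 0.8660, -0.2887).
r_{12} = q_1·c_2 = -3.1754.
u_2 = c_2 + 3.1754·q_1 = (1.9167, 3.0833, -1.2500, -4.9167).

u_2 = (1.9167, 3.0833, -1.2500, -4.9167)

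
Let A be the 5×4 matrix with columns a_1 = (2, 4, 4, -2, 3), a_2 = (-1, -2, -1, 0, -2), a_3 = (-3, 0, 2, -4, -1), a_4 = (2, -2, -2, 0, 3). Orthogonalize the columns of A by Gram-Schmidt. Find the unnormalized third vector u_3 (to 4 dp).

a_1 = (2, 4, 4, -2, 3); ‖a_1‖ = 7.0000, so q_1 = (0.2857, 0.5714, 0.5714, -0.2857, 0.4286).
q_1·a_2 = 0.2857·(-1) + 0.5714·(-2) + 0.5714·(-1) + (-0.2857)·0 + 0.4286·(-2) = -2.8571.
u_2 = a_2 + 2.8571·q_1 = (-0.1837, -0.3673, 0.6327, -0.8163, -0.7755).
‖u_2‖ = 1.3553, so q_2 = (-0.1355, -0.2711, 0.4668, -0.6023, -0.5722).
q_1·a_3 = 0.2857·(-3) + 0.5714·0 + 0.5714·2 + (-0.2857)·(-4) + 0.4286·(-1) = 1.0000; q_2·a_3 = (-0.1355)·(-3) + (-0.2711)·0 + 0.4668·2 + (-0.6023)·(-4) + (-0.5722)·(-1) = 4.3218.
u_3 = a_3 − 1.0000·q_1 − 4.3218·q_2 = (-2.7000, 0.6000, -0.5889, -1.1111, 1.0444).

u_3 = (-2.7000, 0.6000, -0.5889, -1.1111, 1.0444)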